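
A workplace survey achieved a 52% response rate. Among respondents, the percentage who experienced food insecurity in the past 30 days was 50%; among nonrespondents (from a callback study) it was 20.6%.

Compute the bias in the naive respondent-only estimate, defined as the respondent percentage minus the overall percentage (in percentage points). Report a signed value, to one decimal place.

Nonresponse fraction = 1 − 0.52 = 0.48.
Bias = (nonresponse fraction) × (respondent percentage − nonrespondent percentage)
     = 0.48 × (50 − 20.6) = 0.48 × 29.4 = 14.112.

+14.1 percentage points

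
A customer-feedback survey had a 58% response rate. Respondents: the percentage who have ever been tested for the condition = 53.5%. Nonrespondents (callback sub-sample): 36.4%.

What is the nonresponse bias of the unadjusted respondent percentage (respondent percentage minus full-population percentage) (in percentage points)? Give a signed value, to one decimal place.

+7.2 percentage points

Nonresponse fraction = 1 − 0.58 = 0.42.
Bias = (nonresponse fraction) × (respondent percentage − nonrespondent percentage)
     = 0.42 × (53.5 − 36.4) = 0.42 × 17.1 = 7.182.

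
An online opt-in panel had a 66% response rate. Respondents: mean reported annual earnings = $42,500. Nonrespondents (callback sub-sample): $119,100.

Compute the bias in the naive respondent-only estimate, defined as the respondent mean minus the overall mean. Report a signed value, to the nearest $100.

Nonresponse fraction = 1 − 0.66 = 0.34.
Bias = (nonresponse fraction) × (respondent mean − nonrespondent mean)
     = 0.34 × (42,500 − 119,100) = 0.34 × -76,600 = -26,044.

-$26,000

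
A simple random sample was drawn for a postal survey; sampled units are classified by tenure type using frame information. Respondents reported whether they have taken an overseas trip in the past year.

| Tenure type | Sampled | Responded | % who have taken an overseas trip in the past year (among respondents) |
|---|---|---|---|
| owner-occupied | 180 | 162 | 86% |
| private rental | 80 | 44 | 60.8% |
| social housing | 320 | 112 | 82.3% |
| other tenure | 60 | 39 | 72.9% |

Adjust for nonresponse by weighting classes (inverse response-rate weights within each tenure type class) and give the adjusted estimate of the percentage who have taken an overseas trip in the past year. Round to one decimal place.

Class response rates: owner-occupied 162/180 = 90%, private rental 44/80 = 55%, social housing 112/320 = 35%, other tenure 39/60 = 65%.
Inverse-response-rate weighting restores each class to its sampled count, so class totals weight by n_sampled:
  owner-occupied: 180 × 86 = 15,480
  private rental: 80 × 60.8 = 4864
  social housing: 320 × 82.3 = 26,336
  other tenure: 60 × 72.9 = 4374
Adjusted estimate = 51,054 / 640 = 79.7719 → 79.8%.

79.8%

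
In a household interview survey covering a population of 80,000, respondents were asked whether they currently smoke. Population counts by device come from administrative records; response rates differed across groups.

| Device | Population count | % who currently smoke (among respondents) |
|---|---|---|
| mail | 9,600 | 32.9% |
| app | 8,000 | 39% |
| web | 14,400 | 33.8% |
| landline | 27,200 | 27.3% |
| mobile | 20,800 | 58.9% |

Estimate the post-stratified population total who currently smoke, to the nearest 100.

30,800

Apply each group's respondent rate to its population count:
  mail: 9,600 × 32.9% = 3158.4
  app: 8,000 × 39% = 3120
  web: 14,400 × 33.8% = 4867.2
  landline: 27,200 × 27.3% = 7425.6
  mobile: 20,800 × 58.9% = 12251.2
Estimated total = 30822.4 → 30,800.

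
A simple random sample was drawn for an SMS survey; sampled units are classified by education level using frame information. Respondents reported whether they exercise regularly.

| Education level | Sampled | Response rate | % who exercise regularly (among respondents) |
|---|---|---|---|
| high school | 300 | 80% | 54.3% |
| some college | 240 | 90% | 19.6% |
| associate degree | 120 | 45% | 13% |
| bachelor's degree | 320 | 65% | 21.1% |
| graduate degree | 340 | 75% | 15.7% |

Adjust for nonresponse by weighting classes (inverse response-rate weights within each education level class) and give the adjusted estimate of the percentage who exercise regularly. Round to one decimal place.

With weight = n_sampled/n_responded per class, the weighted class total is n_sampled:
  high school: 300 × 54.3 = 16,290
  some college: 240 × 19.6 = 4704
  associate degree: 120 × 13 = 1560
  bachelor's degree: 320 × 21.1 = 6752
  graduate degree: 340 × 15.7 = 5338
Adjusted estimate = 34,644 / 1,320 = 26.2455 → 26.2%.

26.2%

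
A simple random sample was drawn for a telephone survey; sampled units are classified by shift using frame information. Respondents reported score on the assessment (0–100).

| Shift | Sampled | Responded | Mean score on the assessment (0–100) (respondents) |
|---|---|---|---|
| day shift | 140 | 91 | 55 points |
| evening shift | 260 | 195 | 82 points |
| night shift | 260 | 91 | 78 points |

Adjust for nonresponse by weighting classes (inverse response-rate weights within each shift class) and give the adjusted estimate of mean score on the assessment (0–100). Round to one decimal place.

74.7

Response rates by class: day shift 91/140 = 65%, evening shift 195/260 = 75%, night shift 91/260 = 35%.
Each respondent's weight = sampled/responded in their class; summing within a class gives n_sampled, so:
  day shift: 140 × 55 = 7700
  evening shift: 260 × 82 = 21,320
  night shift: 260 × 78 = 20,280
Adjusted estimate = 49,300 / 660 = 74.697 → 74.7.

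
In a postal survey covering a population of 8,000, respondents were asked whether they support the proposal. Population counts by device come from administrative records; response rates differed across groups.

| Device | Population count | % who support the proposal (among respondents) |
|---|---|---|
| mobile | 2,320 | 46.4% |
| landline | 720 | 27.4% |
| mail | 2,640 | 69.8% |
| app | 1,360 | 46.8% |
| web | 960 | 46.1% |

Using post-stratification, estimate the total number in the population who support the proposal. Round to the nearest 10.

Apply each group's respondent rate to its population count:
  mobile: 2,320 × 46.4% = 1076.48
  landline: 720 × 27.4% = 197.28
  mail: 2,640 × 69.8% = 1842.72
  app: 1,360 × 46.8% = 636.48
  web: 960 × 46.1% = 442.56
Estimated total = 4195.52 → 4,200.

4,200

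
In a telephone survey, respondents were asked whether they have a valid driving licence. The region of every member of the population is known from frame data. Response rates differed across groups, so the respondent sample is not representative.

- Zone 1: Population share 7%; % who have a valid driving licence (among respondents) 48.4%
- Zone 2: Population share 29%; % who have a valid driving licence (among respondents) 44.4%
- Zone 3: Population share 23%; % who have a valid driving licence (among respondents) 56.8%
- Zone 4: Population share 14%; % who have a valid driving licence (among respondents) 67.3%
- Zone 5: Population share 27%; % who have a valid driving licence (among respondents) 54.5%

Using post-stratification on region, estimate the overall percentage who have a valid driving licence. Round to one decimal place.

53.5%

Each cell contributes population-share × respondent value:
  Zone 1: 0.07 × 48.4 = 3.388
  Zone 2: 0.29 × 44.4 = 12.876
  Zone 3: 0.23 × 56.8 = 13.064
  Zone 4: 0.14 × 67.3 = 9.422
  Zone 5: 0.27 × 54.5 = 14.715
Post-stratified estimate = 53.465 → 53.5%.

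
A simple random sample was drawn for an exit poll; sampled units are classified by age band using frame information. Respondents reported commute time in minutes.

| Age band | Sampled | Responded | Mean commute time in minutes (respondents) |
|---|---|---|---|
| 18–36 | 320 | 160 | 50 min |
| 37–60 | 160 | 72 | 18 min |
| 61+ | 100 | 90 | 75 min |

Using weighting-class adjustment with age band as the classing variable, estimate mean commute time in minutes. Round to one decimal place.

Response rates by class: 18–36 160/320 = 50%, 37–60 72/160 = 45%, 61+ 90/100 = 90%.
Weighting each respondent by the inverse class response rate inflates each class back to its sampled size, so the class weight is n_sampled:
  18–36: 320 × 50 = 16,000
  37–60: 160 × 18 = 2880
  61+: 100 × 75 = 7500
Adjusted estimate = 26,380 / 580 = 45.4828 → 45.5.

45.5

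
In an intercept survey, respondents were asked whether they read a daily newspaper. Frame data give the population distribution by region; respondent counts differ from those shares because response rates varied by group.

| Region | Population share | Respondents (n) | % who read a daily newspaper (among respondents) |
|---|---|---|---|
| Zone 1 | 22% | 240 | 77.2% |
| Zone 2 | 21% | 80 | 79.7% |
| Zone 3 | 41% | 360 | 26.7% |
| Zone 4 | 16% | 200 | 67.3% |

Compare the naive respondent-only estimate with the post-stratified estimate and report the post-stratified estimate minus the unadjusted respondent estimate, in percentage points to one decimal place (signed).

Naive respondent-only estimate (weights = respondent counts):
  (240/880)×77.2 + (80/880)×79.7 + (360/880)×26.7 + (200/880)×67.3 = 54.5182%
Post-stratified estimate weights by population shares:
  0.22×77.2 + 0.21×79.7 + 0.41×26.7 + 0.16×67.3 = 55.436%
Difference = 55.436 − 54.5182 = 0.9178 pp.

+0.9 percentage points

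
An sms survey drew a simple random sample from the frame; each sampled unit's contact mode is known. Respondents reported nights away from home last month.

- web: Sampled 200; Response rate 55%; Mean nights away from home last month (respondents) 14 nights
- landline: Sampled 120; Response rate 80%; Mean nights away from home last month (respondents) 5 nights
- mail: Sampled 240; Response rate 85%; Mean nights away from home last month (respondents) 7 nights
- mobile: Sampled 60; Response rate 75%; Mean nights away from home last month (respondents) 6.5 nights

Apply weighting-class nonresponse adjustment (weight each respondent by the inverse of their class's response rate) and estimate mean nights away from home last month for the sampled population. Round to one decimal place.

8.8

Inverse-response-rate weighting restores each class to its sampled count, so class totals weight by n_sampled:
  web: 200 × 14 = 2800
  landline: 120 × 5 = 600
  mail: 240 × 7 = 1680
  mobile: 60 × 6.5 = 390
Adjusted estimate = 5470 / 620 = 8.82258 → 8.8.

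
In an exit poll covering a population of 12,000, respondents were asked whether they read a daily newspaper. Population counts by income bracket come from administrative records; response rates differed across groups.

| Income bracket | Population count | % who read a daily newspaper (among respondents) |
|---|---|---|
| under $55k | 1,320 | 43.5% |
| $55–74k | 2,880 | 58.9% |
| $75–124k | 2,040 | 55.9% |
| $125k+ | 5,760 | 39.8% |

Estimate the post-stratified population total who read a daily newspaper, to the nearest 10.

Apply each group's respondent rate to its population count:
  under $55k: 1,320 × 43.5% = 574.2
  $55–74k: 2,880 × 58.9% = 1696.32
  $75–124k: 2,040 × 55.9% = 1140.36
  $125k+: 5,760 × 39.8% = 2292.48
Estimated total = 5703.36 → 5,700.

5,700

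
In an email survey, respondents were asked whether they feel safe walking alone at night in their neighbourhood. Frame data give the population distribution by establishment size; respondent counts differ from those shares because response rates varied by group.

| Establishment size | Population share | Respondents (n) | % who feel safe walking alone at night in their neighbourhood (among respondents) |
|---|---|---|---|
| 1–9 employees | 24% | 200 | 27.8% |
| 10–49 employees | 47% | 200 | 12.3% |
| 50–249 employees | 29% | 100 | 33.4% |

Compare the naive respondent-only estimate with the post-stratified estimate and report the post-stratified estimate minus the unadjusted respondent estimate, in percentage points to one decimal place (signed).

Unadjusted (pooled respondent) estimate weights by respondent counts:
  (200/500)×27.8 + (200/500)×12.3 + (100/500)×33.4 = 22.72%
Reweighting by population establishment size shares:
  0.24×27.8 + 0.47×12.3 + 0.29×33.4 = 22.139%
Difference = 22.139 − 22.72 = -0.581 pp.

-0.6 percentage points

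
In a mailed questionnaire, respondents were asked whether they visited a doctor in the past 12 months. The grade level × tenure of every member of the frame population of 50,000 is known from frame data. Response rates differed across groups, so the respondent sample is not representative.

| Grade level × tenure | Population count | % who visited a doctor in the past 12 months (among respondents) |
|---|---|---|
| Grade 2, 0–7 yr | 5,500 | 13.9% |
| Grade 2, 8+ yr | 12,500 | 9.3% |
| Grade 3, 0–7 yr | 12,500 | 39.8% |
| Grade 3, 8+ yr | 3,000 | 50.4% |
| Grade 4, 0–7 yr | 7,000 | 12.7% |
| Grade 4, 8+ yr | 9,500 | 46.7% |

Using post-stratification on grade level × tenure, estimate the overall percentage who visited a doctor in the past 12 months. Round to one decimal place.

Each cell contributes population-share × respondent value:
  Grade 2, 0–7 yr: (5,500/50,000) × 13.9 = 1.529
  Grade 2, 8+ yr: (12,500/50,000) × 9.3 = 2.325
  Grade 3, 0–7 yr: (12,500/50,000) × 39.8 = 9.95
  Grade 3, 8+ yr: (3,000/50,000) × 50.4 = 3.024
  Grade 4, 0–7 yr: (7,000/50,000) × 12.7 = 1.778
  Grade 4, 8+ yr: (9,500/50,000) × 46.7 = 8.873
Post-stratified estimate = 27.479 → 27.5%.

27.5%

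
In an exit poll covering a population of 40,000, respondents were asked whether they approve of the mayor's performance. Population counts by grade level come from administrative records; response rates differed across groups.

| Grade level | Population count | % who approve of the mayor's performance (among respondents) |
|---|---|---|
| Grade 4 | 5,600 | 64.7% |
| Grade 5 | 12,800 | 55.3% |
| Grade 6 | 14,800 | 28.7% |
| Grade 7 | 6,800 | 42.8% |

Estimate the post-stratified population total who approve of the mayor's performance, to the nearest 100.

17,900

Apply each group's respondent rate to its population count:
  Grade 4: 5,600 × 64.7% = 3623.2
  Grade 5: 12,800 × 55.3% = 7078.4
  Grade 6: 14,800 × 28.7% = 4247.6
  Grade 7: 6,800 × 42.8% = 2910.4
Estimated total = 17859.6 → 17,900.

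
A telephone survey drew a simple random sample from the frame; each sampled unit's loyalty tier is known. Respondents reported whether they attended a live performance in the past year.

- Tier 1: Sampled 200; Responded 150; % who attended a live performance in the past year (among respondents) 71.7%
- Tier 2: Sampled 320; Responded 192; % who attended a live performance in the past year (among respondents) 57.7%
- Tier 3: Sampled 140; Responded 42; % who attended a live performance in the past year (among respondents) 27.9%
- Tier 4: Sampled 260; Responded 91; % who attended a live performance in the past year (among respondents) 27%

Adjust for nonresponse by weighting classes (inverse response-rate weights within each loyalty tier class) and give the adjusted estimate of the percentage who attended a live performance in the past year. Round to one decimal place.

Class response rates: Tier 1 150/200 = 75%, Tier 2 192/320 = 60%, Tier 3 42/140 = 30%, Tier 4 91/260 = 35%.
With weight = n_sampled/n_responded per class, the weighted class total is n_sampled:
  Tier 1: 200 × 71.7 = 14,340
  Tier 2: 320 × 57.7 = 18,464
  Tier 3: 140 × 27.9 = 3906
  Tier 4: 260 × 27 = 7020
Adjusted estimate = 43,730 / 920 = 47.5326 → 47.5%.

47.5%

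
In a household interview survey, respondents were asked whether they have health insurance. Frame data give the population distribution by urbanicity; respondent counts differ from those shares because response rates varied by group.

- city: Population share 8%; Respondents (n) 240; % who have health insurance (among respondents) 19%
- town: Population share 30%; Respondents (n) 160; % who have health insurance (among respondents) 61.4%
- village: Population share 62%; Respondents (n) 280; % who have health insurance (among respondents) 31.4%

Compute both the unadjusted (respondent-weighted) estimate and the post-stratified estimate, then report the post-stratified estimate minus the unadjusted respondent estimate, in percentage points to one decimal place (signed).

+5.3 percentage points

Naive respondent-only estimate (weights = respondent counts):
  (240/680)×19 + (160/680)×61.4 + (280/680)×31.4 = 34.0824%
Post-stratified estimate weights by population shares:
  0.08×19 + 0.3×61.4 + 0.62×31.4 = 39.408%
Difference = 39.408 − 34.0824 = 5.3256 pp.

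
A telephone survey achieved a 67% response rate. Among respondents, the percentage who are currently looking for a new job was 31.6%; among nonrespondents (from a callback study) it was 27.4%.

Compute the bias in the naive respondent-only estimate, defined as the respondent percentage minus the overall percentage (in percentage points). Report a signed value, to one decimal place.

Nonresponse fraction = 1 − 0.67 = 0.33.
Bias = (nonresponse fraction) × (respondent percentage − nonrespondent percentage)
     = 0.33 × (31.6 − 27.4) = 0.33 × 4.2 = 1.386.

+1.4 percentage points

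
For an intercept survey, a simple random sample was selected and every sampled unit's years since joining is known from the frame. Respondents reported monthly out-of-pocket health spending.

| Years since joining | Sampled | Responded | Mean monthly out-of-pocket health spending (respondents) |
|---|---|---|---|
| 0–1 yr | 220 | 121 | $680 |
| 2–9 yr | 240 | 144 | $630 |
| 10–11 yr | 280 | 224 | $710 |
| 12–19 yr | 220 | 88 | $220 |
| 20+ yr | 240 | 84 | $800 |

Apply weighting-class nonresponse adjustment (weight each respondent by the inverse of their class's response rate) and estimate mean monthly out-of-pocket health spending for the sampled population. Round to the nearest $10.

Class response rates: 0–1 yr 121/220 = 55%, 2–9 yr 144/240 = 60%, 10–11 yr 224/280 = 80%, 12–19 yr 88/220 = 40%, 20+ yr 84/240 = 35%.
Each respondent's weight = sampled/responded in their class; summing within a class gives n_sampled, so:
  0–1 yr: 220 × 680 = 149,600
  2–9 yr: 240 × 630 = 151,200
  10–11 yr: 280 × 710 = 198,800
  12–19 yr: 220 × 220 = 48,400
  20+ yr: 240 × 800 = 192,000
Adjusted estimate = 740,000 / 1,200 = 616.667 → $620.

$620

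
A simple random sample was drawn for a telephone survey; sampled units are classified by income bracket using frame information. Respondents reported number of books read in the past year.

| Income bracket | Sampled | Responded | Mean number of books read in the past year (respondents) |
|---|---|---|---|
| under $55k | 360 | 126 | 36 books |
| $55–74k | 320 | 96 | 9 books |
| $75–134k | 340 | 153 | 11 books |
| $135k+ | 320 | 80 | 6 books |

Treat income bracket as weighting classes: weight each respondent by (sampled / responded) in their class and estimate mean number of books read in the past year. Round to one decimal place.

Response rates by class: under $55k 126/360 = 35%, $55–74k 96/320 = 30%, $75–134k 153/340 = 45%, $135k+ 80/320 = 25%.
With weight = n_sampled/n_responded per class, the weighted class total is n_sampled:
  under $55k: 360 × 36 = 12,960
  $55–74k: 320 × 9 = 2880
  $75–134k: 340 × 11 = 3740
  $135k+: 320 × 6 = 1920
Adjusted estimate = 21,500 / 1,340 = 16.0448 → 16.0.

16.0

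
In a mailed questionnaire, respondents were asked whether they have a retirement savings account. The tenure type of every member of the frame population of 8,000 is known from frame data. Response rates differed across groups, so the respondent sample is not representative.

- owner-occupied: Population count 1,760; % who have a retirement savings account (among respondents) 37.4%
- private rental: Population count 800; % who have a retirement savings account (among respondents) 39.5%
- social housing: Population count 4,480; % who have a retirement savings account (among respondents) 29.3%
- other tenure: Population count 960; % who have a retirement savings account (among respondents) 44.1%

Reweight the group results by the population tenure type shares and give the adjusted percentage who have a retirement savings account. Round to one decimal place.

Post-stratification weights by population share, not respondent share:
  owner-occupied: (1,760/8,000) × 37.4 = 8.228
  private rental: (800/8,000) × 39.5 = 3.95
  social housing: (4,480/8,000) × 29.3 = 16.408
  other tenure: (960/8,000) × 44.1 = 5.292
Post-stratified estimate = 33.878 → 33.9%.

33.9%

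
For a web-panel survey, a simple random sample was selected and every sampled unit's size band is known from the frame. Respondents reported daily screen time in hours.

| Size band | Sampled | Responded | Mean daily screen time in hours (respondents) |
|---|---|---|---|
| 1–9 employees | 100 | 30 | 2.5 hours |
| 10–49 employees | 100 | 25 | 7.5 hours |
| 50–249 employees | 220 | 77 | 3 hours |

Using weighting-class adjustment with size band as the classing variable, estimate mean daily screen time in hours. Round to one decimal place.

Response rates by class: 1–9 employees 30/100 = 30%, 10–49 employees 25/100 = 25%, 50–249 employees 77/220 = 35%.
Inverse-response-rate weighting restores each class to its sampled count, so class totals weight by n_sampled:
  1–9 employees: 100 × 2.5 = 250
  10–49 employees: 100 × 7.5 = 750
  50–249 employees: 220 × 3 = 660
Adjusted estimate = 1660 / 420 = 3.95238 → 4.0.

4.0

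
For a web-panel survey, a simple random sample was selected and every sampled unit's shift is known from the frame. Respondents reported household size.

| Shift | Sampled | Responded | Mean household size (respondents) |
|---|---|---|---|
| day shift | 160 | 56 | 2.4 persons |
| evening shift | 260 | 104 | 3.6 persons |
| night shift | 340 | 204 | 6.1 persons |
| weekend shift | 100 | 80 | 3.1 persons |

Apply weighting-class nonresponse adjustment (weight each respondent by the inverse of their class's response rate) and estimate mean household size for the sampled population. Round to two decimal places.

Response rates by class: day shift 56/160 = 35%, evening shift 104/260 = 40%, night shift 204/340 = 60%, weekend shift 80/100 = 80%.
Each respondent's weight = sampled/responded in their class; summing within a class gives n_sampled, so:
  day shift: 160 × 2.4 = 384
  evening shift: 260 × 3.6 = 936
  night shift: 340 × 6.1 = 2074
  weekend shift: 100 × 3.1 = 310
Adjusted estimate = 3704 / 860 = 4.30698 → 4.31.

4.31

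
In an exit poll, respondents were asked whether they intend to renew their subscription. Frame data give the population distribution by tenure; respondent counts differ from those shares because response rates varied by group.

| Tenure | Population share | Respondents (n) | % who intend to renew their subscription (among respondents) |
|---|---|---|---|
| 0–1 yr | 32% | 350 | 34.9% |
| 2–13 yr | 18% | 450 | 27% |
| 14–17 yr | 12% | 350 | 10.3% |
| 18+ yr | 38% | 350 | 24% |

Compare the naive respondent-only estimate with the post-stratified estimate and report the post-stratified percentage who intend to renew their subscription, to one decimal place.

Naive respondent-only estimate (weights = respondent counts):
  (350/1500)×34.9 + (450/1500)×27 + (350/1500)×10.3 + (350/1500)×24 = 24.2467%
Post-stratified estimate weights by population shares:
  0.32×34.9 + 0.18×27 + 0.12×10.3 + 0.38×24 = 26.384%

26.4%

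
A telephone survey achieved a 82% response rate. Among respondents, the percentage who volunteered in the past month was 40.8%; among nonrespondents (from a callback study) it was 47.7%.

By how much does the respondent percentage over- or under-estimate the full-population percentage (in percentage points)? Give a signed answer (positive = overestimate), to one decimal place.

-1.2 percentage points

Nonresponse fraction = 1 − 0.82 = 0.18.
Bias = (nonresponse fraction) × (respondent percentage − nonrespondent percentage)
     = 0.18 × (40.8 − 47.7) = 0.18 × -6.9 = -1.242.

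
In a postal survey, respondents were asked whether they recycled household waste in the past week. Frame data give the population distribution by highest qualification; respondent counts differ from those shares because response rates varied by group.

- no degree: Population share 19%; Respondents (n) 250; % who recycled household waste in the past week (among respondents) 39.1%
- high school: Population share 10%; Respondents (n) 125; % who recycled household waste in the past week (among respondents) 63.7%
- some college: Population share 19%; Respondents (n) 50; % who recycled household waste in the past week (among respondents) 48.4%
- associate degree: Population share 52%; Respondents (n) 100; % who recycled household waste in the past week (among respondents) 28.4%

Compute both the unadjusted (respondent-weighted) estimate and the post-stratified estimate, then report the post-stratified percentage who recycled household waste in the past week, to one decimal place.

37.8%

Unadjusted (pooled respondent) estimate weights by respondent counts:
  (250/525)×39.1 + (125/525)×63.7 + (50/525)×48.4 + (100/525)×28.4 = 43.8048%
Reweighting by population highest qualification shares:
  0.19×39.1 + 0.1×63.7 + 0.19×48.4 + 0.52×28.4 = 37.763%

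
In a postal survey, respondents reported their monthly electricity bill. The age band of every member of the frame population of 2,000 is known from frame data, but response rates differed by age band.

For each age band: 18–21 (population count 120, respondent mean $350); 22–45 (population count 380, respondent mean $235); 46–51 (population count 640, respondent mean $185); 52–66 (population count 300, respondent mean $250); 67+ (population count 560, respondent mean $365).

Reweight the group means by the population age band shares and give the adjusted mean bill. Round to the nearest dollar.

Post-stratification weights by population share, not respondent share:
  18–21: (120/2,000) × 350 = 21
  22–45: (380/2,000) × 235 = 44.65
  46–51: (640/2,000) × 185 = 59.2
  52–66: (300/2,000) × 250 = 37.5
  67+: (560/2,000) × 365 = 102.2
Post-stratified estimate = 264.55 → $265.

$265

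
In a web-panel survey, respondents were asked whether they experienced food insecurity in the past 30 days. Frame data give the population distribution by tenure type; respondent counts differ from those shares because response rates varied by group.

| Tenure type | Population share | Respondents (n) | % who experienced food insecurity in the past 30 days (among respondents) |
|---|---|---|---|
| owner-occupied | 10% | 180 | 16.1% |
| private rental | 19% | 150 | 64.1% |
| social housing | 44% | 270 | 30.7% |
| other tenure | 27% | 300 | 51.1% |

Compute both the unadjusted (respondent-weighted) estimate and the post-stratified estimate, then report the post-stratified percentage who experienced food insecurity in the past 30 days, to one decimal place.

Naive respondent-only estimate (weights = respondent counts):
  (180/900)×16.1 + (150/900)×64.1 + (270/900)×30.7 + (300/900)×51.1 = 40.1467%
Post-stratified estimate weights by population shares:
  0.1×16.1 + 0.19×64.1 + 0.44×30.7 + 0.27×51.1 = 41.094%

41.1%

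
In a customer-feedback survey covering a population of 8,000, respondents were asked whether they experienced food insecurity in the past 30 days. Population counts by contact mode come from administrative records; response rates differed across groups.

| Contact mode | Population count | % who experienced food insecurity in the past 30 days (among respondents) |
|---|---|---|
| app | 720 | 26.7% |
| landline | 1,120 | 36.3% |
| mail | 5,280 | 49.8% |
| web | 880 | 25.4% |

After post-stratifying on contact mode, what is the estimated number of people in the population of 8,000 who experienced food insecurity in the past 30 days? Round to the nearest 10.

Each cell contributes its population count × the respondent rate:
  app: 720 × 26.7% = 192.24
  landline: 1,120 × 36.3% = 406.56
  mail: 5,280 × 49.8% = 2629.44
  web: 880 × 25.4% = 223.52
Estimated total = 3451.76 → 3,450.

3,450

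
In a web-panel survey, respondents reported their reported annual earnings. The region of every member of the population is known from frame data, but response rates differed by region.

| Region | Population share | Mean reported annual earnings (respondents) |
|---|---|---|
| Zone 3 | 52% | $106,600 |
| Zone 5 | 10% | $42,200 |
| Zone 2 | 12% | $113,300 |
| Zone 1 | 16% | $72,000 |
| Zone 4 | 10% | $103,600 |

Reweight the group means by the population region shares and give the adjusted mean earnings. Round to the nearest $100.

Reweight to the known region distribution:
  Zone 3: 0.52 × 106,600 = 55,432
  Zone 5: 0.1 × 42,200 = 4220
  Zone 2: 0.12 × 113,300 = 13,596
  Zone 1: 0.16 × 72,000 = 11,520
  Zone 4: 0.1 × 103,600 = 10,360
Post-stratified estimate = 95,128 → $95,100.

$95,100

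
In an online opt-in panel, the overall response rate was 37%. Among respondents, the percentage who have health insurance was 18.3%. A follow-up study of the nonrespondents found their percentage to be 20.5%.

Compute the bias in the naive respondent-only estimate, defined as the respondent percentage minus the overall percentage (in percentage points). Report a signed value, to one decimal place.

-1.4 percentage points

Nonresponse fraction = 1 − 0.37 = 0.63.
Bias = (nonresponse fraction) × (respondent percentage − nonrespondent percentage)
     = 0.63 × (18.3 − 20.5) = 0.63 × -2.2 = -1.386.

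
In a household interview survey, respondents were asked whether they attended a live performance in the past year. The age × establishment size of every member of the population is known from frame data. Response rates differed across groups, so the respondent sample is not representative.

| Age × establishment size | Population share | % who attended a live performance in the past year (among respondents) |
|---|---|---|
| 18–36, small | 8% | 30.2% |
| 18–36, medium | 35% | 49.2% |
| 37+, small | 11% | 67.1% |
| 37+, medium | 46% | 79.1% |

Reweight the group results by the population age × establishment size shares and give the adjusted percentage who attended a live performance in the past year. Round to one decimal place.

Each cell contributes population-share × respondent value:
  18–36, small: 0.08 × 30.2 = 2.416
  18–36, medium: 0.35 × 49.2 = 17.22
  37+, small: 0.11 × 67.1 = 7.381
  37+, medium: 0.46 × 79.1 = 36.386
Post-stratified estimate = 63.403 → 63.4%.

63.4%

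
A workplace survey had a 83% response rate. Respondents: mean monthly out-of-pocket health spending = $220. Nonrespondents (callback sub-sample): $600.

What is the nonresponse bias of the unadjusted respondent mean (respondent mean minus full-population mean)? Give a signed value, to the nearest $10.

Nonresponse fraction = 1 − 0.83 = 0.17.
Bias = (nonresponse fraction) × (respondent mean − nonrespondent mean)
     = 0.17 × (220 − 600) = 0.17 × -380 = -64.6.

-$60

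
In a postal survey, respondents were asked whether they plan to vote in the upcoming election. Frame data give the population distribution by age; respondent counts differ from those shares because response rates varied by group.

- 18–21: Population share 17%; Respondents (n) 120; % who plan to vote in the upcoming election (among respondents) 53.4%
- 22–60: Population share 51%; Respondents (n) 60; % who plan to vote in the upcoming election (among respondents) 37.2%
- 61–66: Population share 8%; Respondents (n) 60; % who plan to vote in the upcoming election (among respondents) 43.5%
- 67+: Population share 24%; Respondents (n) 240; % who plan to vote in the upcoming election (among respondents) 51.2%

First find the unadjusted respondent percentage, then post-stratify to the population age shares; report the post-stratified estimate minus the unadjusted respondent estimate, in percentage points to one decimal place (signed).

-5.2 percentage points

Unadjusted (pooled respondent) estimate weights by respondent counts:
  (120/480)×53.4 + (60/480)×37.2 + (60/480)×43.5 + (240/480)×51.2 = 49.0375%
Post-stratified estimate weights by population shares:
  0.17×53.4 + 0.51×37.2 + 0.08×43.5 + 0.24×51.2 = 43.818%
Difference = 43.818 − 49.0375 = -5.2195 pp.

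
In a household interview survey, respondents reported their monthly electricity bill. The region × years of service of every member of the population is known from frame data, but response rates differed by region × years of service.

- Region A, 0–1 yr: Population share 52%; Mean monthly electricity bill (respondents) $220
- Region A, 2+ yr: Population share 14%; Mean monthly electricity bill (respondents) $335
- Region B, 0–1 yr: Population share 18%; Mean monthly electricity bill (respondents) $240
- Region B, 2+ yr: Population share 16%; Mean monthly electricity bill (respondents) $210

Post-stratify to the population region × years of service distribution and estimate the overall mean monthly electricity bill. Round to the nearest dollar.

$238

Post-stratification weights by population share, not respondent share:
  Region A, 0–1 yr: 0.52 × 220 = 114.4
  Region A, 2+ yr: 0.14 × 335 = 46.9
  Region B, 0–1 yr: 0.18 × 240 = 43.2
  Region B, 2+ yr: 0.16 × 210 = 33.6
Post-stratified estimate = 238.1 → $238.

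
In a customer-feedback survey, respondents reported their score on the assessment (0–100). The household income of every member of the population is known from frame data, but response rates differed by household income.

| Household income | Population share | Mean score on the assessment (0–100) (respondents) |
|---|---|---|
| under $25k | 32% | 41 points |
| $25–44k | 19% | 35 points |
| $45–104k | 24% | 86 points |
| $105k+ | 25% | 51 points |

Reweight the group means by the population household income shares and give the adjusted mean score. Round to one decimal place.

Each cell contributes population-share × respondent value:
  under $25k: 0.32 × 41 = 13.12
  $25–44k: 0.19 × 35 = 6.65
  $45–104k: 0.24 × 86 = 20.64
  $105k+: 0.25 × 51 = 12.75
Post-stratified estimate = 53.16 → 53.2.

53.2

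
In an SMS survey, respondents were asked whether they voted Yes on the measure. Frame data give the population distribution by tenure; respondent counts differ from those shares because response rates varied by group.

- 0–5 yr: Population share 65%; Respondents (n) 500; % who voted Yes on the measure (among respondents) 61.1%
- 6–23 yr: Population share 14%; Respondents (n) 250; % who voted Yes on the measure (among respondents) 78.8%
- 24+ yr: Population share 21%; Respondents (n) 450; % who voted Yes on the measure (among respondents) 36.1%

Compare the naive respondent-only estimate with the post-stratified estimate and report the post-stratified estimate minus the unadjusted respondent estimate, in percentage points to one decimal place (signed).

+2.9 percentage points

Unadjusted (pooled respondent) estimate weights by respondent counts:
  (500/1200)×61.1 + (250/1200)×78.8 + (450/1200)×36.1 = 55.4125%
Reweighting by population tenure shares:
  0.65×61.1 + 0.14×78.8 + 0.21×36.1 = 58.328%
Difference = 58.328 − 55.4125 = 2.9155 pp.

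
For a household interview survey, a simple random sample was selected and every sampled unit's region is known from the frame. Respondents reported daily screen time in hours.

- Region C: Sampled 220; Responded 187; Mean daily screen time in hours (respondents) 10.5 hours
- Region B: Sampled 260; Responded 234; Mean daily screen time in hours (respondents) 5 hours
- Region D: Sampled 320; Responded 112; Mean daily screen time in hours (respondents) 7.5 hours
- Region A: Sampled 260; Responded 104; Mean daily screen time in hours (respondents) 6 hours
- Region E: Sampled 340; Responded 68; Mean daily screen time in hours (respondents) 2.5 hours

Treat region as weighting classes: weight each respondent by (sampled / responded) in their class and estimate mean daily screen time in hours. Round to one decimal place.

6.0

Response rates by class: Region C 187/220 = 85%, Region B 234/260 = 90%, Region D 112/320 = 35%, Region A 104/260 = 40%, Region E 68/340 = 20%.
With weight = n_sampled/n_responded per class, the weighted class total is n_sampled:
  Region C: 220 × 10.5 = 2310
  Region B: 260 × 5 = 1300
  Region D: 320 × 7.5 = 2400
  Region A: 260 × 6 = 1560
  Region E: 340 × 2.5 = 850
Adjusted estimate = 8420 / 1,400 = 6.01429 → 6.0.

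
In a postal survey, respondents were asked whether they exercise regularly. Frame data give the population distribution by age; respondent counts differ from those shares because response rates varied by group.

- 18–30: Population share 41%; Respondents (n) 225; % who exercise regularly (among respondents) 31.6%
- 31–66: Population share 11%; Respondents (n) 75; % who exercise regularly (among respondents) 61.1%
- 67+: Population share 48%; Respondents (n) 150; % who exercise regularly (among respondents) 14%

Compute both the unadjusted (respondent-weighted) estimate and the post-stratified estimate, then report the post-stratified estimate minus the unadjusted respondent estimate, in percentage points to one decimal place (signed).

Unadjusted (pooled respondent) estimate weights by respondent counts:
  (225/450)×31.6 + (75/450)×61.1 + (150/450)×14 = 30.65%
Reweighting by population age shares:
  0.41×31.6 + 0.11×61.1 + 0.48×14 = 26.397%
Difference = 26.397 − 30.65 = -4.253 pp.

-4.3 percentage points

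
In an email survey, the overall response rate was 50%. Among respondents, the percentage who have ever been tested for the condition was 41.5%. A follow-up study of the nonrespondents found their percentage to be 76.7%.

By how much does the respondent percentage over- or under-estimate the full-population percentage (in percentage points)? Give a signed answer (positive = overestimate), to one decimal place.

-17.6 percentage points

Nonresponse fraction = 1 − 0.5 = 0.5.
Bias = (nonresponse fraction) × (respondent percentage − nonrespondent percentage)
     = 0.5 × (41.5 − 76.7) = 0.5 × -35.2 = -17.6.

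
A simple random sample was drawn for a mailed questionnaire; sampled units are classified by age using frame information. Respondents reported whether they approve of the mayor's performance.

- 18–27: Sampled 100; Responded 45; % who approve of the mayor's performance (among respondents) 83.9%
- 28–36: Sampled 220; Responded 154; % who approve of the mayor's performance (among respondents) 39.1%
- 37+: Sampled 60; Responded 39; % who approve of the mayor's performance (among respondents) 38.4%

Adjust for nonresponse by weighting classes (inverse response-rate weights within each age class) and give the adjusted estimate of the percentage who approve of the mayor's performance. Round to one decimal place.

50.8%

Response rates by class: 18–27 45/100 = 45%, 28–36 154/220 = 70%, 37+ 39/60 = 65%.
Weighting each respondent by the inverse class response rate inflates each class back to its sampled size, so the class weight is n_sampled:
  18–27: 100 × 83.9 = 8390
  28–36: 220 × 39.1 = 8602
  37+: 60 × 38.4 = 2304
Adjusted estimate = 19,296 / 380 = 50.7789 → 50.8%.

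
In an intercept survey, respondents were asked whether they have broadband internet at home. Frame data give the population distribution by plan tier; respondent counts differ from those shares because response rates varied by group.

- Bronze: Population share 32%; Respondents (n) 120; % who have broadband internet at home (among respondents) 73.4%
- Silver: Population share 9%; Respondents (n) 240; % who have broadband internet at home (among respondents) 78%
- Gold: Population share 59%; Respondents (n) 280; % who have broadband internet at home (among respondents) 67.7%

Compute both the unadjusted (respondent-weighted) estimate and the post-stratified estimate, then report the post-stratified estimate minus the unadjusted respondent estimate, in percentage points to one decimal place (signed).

Naive respondent-only estimate (weights = respondent counts):
  (120/640)×73.4 + (240/640)×78 + (280/640)×67.7 = 72.6312%
Post-stratifying to population shares instead:
  0.32×73.4 + 0.09×78 + 0.59×67.7 = 70.451%
Difference = 70.451 − 72.6312 = -2.1803 pp.

-2.2 percentage points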